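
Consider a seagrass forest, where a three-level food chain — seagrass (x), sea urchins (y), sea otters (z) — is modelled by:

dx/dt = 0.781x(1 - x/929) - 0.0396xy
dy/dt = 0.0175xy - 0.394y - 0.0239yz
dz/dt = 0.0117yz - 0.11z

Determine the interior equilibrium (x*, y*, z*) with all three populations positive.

x* ≈ 486, y* ≈ 9.4, z* ≈ 339

From dz/dt = 0: 0.0117y* = 0.11, so y* = 9.4.
From dx/dt = 0: 0.781(1 - x*/929) = 0.0396·9.4, giving x* = 929·(1 - 0.477) = 486.
From dy/dt = 0: 0.0175·486 - 0.394 = 0.0239z*, so z* = 8.11/0.0239 = 339.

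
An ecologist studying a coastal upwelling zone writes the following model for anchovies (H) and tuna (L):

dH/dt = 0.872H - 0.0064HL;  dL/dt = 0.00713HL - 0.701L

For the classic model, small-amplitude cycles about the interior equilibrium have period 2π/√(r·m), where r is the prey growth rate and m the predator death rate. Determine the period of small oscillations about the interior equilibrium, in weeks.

Here r = 0.872 and m = 0.701, so r·m = 0.611.
ω = √0.611 = 0.782 per week, hence T = 2π/ω ≈ 8.04 weeks.

T ≈ 8.04 weeks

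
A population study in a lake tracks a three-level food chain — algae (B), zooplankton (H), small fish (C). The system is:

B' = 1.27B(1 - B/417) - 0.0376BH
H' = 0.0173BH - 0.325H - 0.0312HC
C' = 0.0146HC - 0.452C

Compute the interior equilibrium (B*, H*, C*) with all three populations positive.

From dC/dt = 0: 0.0146H* = 0.452, so H* = 31.
From dB/dt = 0: 1.27(1 - B*/417) = 0.0376·31, giving B* = 417·(1 - 0.917) = 34.8.
From dH/dt = 0: 0.0173·34.8 - 0.325 = 0.0312C*, so C* = 0.277/0.0312 = 8.87.

B* ≈ 34.8, H* ≈ 31, C* ≈ 8.87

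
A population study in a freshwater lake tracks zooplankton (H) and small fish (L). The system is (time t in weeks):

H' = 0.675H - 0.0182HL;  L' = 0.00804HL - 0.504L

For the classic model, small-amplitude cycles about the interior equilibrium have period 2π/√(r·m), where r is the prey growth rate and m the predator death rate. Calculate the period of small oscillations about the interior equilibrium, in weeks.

T ≈ 10.8 weeks

Here r = 0.675 and m = 0.504, so r·m = 0.34.
ω = √0.34 = 0.583 per week, hence T = 2π/ω ≈ 10.8 weeks.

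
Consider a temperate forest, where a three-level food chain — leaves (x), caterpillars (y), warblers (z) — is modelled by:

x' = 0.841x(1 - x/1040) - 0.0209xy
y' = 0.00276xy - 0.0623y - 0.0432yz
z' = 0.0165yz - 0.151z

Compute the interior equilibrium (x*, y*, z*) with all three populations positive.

x* ≈ 803, y* ≈ 9.15, z* ≈ 49.9

From dz/dt = 0: 0.0165y* = 0.151, so y* = 9.15.
From dx/dt = 0: 0.841(1 - x*/1040) = 0.0209·9.15, giving x* = 1040·(1 - 0.227) = 803.
From dy/dt = 0: 0.00276·803 - 0.0623 = 0.0432z*, so z* = 2.16/0.0432 = 49.9.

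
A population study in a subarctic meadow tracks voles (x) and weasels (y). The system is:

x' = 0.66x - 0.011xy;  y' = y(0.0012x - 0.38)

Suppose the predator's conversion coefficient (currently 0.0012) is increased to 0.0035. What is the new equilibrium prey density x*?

x* ≈ 109

At the interior fixed point, setting dy/dt = 0 with y > 0 fixes x* = (predator death rate)/(xy coefficient) — independent of the other coefficients.
With the change, x* = 0.38/0.0035 = 109; it falls from 317.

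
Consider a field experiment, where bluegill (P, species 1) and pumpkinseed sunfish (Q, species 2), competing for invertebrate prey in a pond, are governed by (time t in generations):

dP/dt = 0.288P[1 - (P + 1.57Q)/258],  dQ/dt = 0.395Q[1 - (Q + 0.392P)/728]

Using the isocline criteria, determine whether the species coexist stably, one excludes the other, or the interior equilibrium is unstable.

species 2 excludes species 1

Compare the nullcline intercepts: K1/α12 = 258/1.57 = 164 < K2 = 728; K2/α21 = 728/0.392 = 1860 > K1 = 258.
Since the inequalities point opposite ways, species 2 can invade but species 1 cannot.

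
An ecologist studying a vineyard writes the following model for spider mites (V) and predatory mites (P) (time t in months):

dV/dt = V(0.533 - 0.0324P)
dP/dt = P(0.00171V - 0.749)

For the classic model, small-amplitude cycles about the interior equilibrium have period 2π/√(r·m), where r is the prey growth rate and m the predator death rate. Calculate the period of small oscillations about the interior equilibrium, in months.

T ≈ 9.94 months

Here r = 0.533 and m = 0.749, so r·m = 0.399.
ω = √0.399 = 0.632 per month, hence T = 2π/ω ≈ 9.94 months.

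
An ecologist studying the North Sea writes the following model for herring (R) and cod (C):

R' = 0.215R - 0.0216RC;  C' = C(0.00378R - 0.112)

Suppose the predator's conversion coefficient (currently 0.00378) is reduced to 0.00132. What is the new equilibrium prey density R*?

R* ≈ 84.8

At the interior fixed point, setting dC/dt = 0 with C > 0 fixes R* = (predator death rate)/(RC coefficient) — independent of the other coefficients.
With the change, R* = 0.112/0.00132 = 84.8; it rises from 29.6.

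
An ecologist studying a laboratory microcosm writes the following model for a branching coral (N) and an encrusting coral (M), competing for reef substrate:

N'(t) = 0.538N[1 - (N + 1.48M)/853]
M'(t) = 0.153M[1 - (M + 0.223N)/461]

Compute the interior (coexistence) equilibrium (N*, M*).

N* ≈ 255, M* ≈ 404

Setting both brackets to zero gives the nullclines N + 1.48M = 853 and 0.223N + M = 461.
Substituting M = 461 - 0.223N into the first: N(1 - 1.48·0.223) = 853 - 1.48·461.
So N* = 171/0.67 = 255, and then M* = 461 - 0.223·255 = 404.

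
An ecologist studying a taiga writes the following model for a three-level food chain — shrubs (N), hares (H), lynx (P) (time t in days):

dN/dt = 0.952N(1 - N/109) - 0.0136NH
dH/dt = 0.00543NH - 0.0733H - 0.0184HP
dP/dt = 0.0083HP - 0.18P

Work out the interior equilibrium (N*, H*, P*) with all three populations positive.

N* ≈ 75.2, H* ≈ 21.7, P* ≈ 18.2

From dP/dt = 0: 0.0083H* = 0.18, so H* = 21.7.
From dN/dt = 0: 0.952(1 - N*/109) = 0.0136·21.7, giving N* = 109·(1 - 0.31) = 75.2.
From dH/dt = 0: 0.00543·75.2 - 0.0733 = 0.0184P*, so P* = 0.335/0.0184 = 18.2.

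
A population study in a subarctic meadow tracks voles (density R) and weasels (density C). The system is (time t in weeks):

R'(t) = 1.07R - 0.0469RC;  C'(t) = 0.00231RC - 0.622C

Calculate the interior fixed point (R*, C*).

R* ≈ 269, C* ≈ 22.8

Set dC/dt = 0 with C > 0: 0.00231R - 0.622 = 0, so R* = 0.622/0.00231 = 269.
Set dR/dt = 0 with R > 0: 1.07 - 0.0469C = 0, so C* = 1.07/0.0469 = 22.8.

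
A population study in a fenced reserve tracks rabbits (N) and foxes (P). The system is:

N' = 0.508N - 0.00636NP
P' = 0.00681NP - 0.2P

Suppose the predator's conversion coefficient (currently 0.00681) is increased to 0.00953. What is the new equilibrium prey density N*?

N* ≈ 21

At the interior fixed point, setting dP/dt = 0 with P > 0 fixes N* = (predator death rate)/(NP coefficient) — independent of the other coefficients.
With the change, N* = 0.2/0.00953 = 21; it falls from 29.4.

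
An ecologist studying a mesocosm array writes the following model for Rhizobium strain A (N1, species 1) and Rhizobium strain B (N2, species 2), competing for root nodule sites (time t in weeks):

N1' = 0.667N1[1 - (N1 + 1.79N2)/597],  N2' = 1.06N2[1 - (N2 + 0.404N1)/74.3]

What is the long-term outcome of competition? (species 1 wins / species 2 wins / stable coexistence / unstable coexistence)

Compare the nullcline intercepts: K1/α12 = 597/1.79 = 334 > K2 = 74.3; K2/α21 = 74.3/0.404 = 184 < K1 = 597.
Since the inequalities point opposite ways, species 1 can invade but species 2 cannot.

species 1 excludes species 2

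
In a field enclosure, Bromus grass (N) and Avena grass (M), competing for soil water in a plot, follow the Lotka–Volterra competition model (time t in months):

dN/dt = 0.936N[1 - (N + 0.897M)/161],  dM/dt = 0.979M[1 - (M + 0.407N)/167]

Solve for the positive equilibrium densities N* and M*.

N* ≈ 17.6, M* ≈ 160

Setting both brackets to zero gives the nullclines N + 0.897M = 161 and 0.407N + M = 167.
Substituting M = 167 - 0.407N into the first: N(1 - 0.897·0.407) = 161 - 0.897·167.
So N* = 11.2/0.635 = 17.6, and then M* = 167 - 0.407·17.6 = 160.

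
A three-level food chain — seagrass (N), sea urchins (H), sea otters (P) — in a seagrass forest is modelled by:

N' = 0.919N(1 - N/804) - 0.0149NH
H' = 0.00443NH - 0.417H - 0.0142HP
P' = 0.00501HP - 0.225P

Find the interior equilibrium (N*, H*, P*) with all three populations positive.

N* ≈ 219, H* ≈ 44.9, P* ≈ 38.8

From dP/dt = 0: 0.00501H* = 0.225, so H* = 44.9.
From dN/dt = 0: 0.919(1 - N*/804) = 0.0149·44.9, giving N* = 804·(1 - 0.728) = 219.
From dH/dt = 0: 0.00443·219 - 0.417 = 0.0142P*, so P* = 0.551/0.0142 = 38.8.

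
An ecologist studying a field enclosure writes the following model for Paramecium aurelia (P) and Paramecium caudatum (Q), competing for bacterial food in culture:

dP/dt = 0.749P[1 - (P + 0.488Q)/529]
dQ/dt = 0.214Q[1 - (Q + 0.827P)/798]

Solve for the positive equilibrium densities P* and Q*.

Setting both brackets to zero gives the nullclines P + 0.488Q = 529 and 0.827P + Q = 798.
Substituting Q = 798 - 0.827P into the first: P(1 - 0.488·0.827) = 529 - 0.488·798.
So P* = 140/0.596 = 234, and then Q* = 798 - 0.827·234 = 604.

P* ≈ 234, Q* ≈ 604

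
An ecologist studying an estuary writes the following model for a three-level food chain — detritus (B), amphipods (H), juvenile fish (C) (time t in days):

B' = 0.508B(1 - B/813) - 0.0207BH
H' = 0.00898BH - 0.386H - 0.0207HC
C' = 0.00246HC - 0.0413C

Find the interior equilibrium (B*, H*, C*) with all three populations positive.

B* ≈ 257, H* ≈ 16.8, C* ≈ 92.8

From dC/dt = 0: 0.00246H* = 0.0413, so H* = 16.8.
From dB/dt = 0: 0.508(1 - B*/813) = 0.0207·16.8, giving B* = 813·(1 - 0.684) = 257.
From dH/dt = 0: 0.00898·257 - 0.386 = 0.0207C*, so C* = 1.92/0.0207 = 92.8.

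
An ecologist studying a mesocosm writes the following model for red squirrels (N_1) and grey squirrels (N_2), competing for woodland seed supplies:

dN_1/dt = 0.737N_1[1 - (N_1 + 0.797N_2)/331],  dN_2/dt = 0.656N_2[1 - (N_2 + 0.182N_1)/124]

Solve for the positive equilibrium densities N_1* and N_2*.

Setting both brackets to zero gives the nullclines N_1 + 0.797N_2 = 331 and 0.182N_1 + N_2 = 124.
Substituting N_2 = 124 - 0.182N_1 into the first: N_1(1 - 0.797·0.182) = 331 - 0.797·124.
So N_1* = 232/0.855 = 272, and then N_2* = 124 - 0.182·272 = 74.6.

N_1* ≈ 272, N_2* ≈ 74.6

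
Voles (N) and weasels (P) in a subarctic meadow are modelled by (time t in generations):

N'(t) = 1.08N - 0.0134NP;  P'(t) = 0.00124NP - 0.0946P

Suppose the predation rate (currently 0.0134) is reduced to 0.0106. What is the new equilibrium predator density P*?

At the interior fixed point, setting dN/dt = 0 with N > 0 fixes P* = (prey growth rate)/(NP coefficient) — independent of the other coefficients.
With the change, P* = 1.08/0.0106 = 102; it rises from 80.6.

P* ≈ 102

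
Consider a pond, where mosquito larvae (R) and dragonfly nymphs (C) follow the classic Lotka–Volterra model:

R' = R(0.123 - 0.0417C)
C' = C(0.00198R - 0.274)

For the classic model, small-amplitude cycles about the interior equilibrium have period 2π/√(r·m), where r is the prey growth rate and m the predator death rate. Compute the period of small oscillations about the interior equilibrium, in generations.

T ≈ 34.2 generations

Here r = 0.123 and m = 0.274, so r·m = 0.0337.
ω = √0.0337 = 0.184 per generation, hence T = 2π/ω ≈ 34.2 generations.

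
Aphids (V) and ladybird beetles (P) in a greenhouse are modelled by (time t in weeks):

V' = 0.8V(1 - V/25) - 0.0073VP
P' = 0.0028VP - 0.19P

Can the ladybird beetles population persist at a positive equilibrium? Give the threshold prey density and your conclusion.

Threshold V = 67.9; K < 67.9, so no, the predator goes extinct.

The predator equation gives dP/dt > 0 only when V > 0.19/0.0028 = 67.9.
Without the predator, V → K = 25. Since 25 < 67.9, the predator cannot invade.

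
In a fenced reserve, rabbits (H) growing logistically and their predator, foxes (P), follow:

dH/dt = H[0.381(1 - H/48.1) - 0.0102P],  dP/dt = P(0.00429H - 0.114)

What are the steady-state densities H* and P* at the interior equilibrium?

From dP/dt = 0 with P > 0: 0.00429H* = 0.114, so H* = 26.6.
Substitute into dH/dt = 0: 0.381(1 - 26.6/48.1) = 0.0102P*.
The bracket is 0.448, giving P* = 0.171/0.0102 = 16.7.

H* ≈ 26.6, P* ≈ 16.7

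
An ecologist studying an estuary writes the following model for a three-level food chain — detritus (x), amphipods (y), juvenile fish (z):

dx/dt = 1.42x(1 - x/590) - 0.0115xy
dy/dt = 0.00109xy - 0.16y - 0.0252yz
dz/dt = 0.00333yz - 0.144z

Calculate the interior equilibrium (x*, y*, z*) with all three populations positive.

From dz/dt = 0: 0.00333y* = 0.144, so y* = 43.2.
From dx/dt = 0: 1.42(1 - x*/590) = 0.0115·43.2, giving x* = 590·(1 - 0.35) = 383.
From dy/dt = 0: 0.00109·383 - 0.16 = 0.0252z*, so z* = 0.258/0.0252 = 10.2.

x* ≈ 383, y* ≈ 43.2, z* ≈ 10.2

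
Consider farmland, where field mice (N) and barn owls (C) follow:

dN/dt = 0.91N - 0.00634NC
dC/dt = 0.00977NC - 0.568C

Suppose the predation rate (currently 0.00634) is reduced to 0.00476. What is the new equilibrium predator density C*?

At the interior fixed point, setting dN/dt = 0 with N > 0 fixes C* = (prey growth rate)/(NC coefficient) — independent of the other coefficients.
With the change, C* = 0.91/0.00476 = 191; it rises from 144.

C* ≈ 191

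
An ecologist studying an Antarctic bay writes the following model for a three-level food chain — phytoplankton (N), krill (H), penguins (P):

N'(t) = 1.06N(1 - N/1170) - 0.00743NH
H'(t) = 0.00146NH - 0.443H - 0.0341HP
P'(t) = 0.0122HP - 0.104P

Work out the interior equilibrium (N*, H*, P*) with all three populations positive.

From dP/dt = 0: 0.0122H* = 0.104, so H* = 8.52.
From dN/dt = 0: 1.06(1 - N*/1170) = 0.00743·8.52, giving N* = 1170·(1 - 0.0598) = 1100.
From dH/dt = 0: 0.00146·1100 - 0.443 = 0.0341P*, so P* = 1.16/0.0341 = 34.1.

N* ≈ 1100, H* ≈ 8.52, P* ≈ 34.1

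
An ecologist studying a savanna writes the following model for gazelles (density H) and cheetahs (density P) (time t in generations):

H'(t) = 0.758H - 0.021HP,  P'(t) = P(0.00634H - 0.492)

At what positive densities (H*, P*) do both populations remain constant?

H* ≈ 77.6, P* ≈ 36.1

Set dP/dt = 0 with P > 0: 0.00634H - 0.492 = 0, so H* = 0.492/0.00634 = 77.6.
Set dH/dt = 0 with H > 0: 0.758 - 0.021P = 0, so P* = 0.758/0.021 = 36.1.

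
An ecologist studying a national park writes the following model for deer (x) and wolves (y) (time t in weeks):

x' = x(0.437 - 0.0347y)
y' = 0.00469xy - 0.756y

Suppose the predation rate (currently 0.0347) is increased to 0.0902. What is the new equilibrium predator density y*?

At the interior fixed point, setting dx/dt = 0 with x > 0 fixes y* = (prey growth rate)/(xy coefficient) — independent of the other coefficients.
With the change, y* = 0.437/0.0902 = 4.84; it falls from 12.6.

y* ≈ 4.84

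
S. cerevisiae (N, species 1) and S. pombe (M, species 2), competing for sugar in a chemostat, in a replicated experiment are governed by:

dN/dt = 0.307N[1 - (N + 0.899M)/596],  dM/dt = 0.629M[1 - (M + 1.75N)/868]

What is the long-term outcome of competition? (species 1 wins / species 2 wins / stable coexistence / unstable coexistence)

Compare the nullcline intercepts: K1/α12 = 596/0.899 = 663 < K2 = 868; K2/α21 = 868/1.75 = 496 < K1 = 596.
Since both are reversed, neither can invade when rare; the interior point is a saddle.

unstable coexistence (outcome depends on initial conditions)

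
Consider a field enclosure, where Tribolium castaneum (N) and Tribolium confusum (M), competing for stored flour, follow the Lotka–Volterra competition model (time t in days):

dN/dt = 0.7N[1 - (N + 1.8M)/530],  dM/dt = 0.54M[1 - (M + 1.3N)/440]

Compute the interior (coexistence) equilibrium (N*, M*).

Setting both brackets to zero gives the nullclines N + 1.8M = 530 and 1.3N + M = 440.
Substituting M = 440 - 1.3N into the first: N(1 - 1.8·1.3) = 530 - 1.8·440.
So N* = -262/-1.34 = 196, and then M* = 440 - 1.3·196 = 186.

N* ≈ 196, M* ≈ 186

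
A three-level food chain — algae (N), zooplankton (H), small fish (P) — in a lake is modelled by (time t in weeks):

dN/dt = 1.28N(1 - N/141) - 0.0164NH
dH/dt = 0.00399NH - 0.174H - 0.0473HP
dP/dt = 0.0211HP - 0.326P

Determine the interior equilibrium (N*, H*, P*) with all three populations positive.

N* ≈ 113, H* ≈ 15.5, P* ≈ 5.86

From dP/dt = 0: 0.0211H* = 0.326, so H* = 15.5.
From dN/dt = 0: 1.28(1 - N*/141) = 0.0164·15.5, giving N* = 141·(1 - 0.198) = 113.
From dH/dt = 0: 0.00399·113 - 0.174 = 0.0473P*, so P* = 0.277/0.0473 = 5.86.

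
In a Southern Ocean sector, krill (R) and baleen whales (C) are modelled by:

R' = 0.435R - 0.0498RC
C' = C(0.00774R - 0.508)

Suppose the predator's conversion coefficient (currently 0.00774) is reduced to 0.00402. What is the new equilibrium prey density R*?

R* ≈ 126

At the interior fixed point, setting dC/dt = 0 with C > 0 fixes R* = (predator death rate)/(RC coefficient) — independent of the other coefficients.
With the change, R* = 0.508/0.00402 = 126; it rises from 65.6.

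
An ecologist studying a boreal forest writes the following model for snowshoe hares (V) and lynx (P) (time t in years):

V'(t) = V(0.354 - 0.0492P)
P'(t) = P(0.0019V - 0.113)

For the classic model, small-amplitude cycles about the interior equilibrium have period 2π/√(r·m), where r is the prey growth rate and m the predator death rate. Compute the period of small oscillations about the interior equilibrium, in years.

T ≈ 31.4 years

Here r = 0.354 and m = 0.113, so r·m = 0.04.
ω = √0.04 = 0.2 per year, hence T = 2π/ω ≈ 31.4 years.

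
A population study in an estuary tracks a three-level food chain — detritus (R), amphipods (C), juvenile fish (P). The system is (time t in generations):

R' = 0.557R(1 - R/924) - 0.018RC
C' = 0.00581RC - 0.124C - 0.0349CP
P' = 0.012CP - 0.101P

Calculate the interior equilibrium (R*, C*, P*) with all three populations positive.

From dP/dt = 0: 0.012C* = 0.101, so C* = 8.42.
From dR/dt = 0: 0.557(1 - R*/924) = 0.018·8.42, giving R* = 924·(1 - 0.272) = 673.
From dC/dt = 0: 0.00581·673 - 0.124 = 0.0349P*, so P* = 3.78/0.0349 = 108.

R* ≈ 673, C* ≈ 8.42, P* ≈ 108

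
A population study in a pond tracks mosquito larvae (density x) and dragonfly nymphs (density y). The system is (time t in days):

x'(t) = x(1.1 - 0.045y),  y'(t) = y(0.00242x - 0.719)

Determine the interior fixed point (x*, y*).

Set dy/dt = 0 with y > 0: 0.00242x - 0.719 = 0, so x* = 0.719/0.00242 = 297.
Set dx/dt = 0 with x > 0: 1.1 - 0.045y = 0, so y* = 1.1/0.045 = 24.4.

x* ≈ 297, y* ≈ 24.4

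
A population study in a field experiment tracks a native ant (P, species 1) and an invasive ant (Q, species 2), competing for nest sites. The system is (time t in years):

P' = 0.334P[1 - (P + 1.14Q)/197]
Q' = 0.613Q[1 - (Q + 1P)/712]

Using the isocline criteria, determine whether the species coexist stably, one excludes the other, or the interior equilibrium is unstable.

species 2 excludes species 1

Compare the nullcline intercepts: K1/α12 = 197/1.14 = 173 < K2 = 712; K2/α21 = 712/1 = 712 > K1 = 197.
Since the inequalities point opposite ways, species 2 can invade but species 1 cannot.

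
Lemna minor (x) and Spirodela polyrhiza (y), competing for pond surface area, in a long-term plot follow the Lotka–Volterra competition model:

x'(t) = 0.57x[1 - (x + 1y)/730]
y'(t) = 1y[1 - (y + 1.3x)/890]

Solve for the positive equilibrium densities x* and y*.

x* ≈ 533, y* ≈ 197

Setting both brackets to zero gives the nullclines x + 1y = 730 and 1.3x + y = 890.
Substituting y = 890 - 1.3x into the first: x(1 - 1·1.3) = 730 - 1·890.
So x* = -160/-0.3 = 533, and then y* = 890 - 1.3·533 = 197.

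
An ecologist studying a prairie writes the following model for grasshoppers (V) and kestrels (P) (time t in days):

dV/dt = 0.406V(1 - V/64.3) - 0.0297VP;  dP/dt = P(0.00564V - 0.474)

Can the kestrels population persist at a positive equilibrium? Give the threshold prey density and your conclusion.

The predator equation gives dP/dt > 0 only when V > 0.474/0.00564 = 84.
Without the predator, V → K = 64.3. Since 64.3 < 84, the predator cannot invade.

Threshold V = 84; K < 84, so no, the predator goes extinct.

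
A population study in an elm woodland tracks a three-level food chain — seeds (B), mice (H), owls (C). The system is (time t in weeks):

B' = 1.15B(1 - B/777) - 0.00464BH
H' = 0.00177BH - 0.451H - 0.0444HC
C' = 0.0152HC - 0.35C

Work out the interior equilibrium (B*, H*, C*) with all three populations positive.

B* ≈ 705, H* ≈ 23, C* ≈ 17.9

From dC/dt = 0: 0.0152H* = 0.35, so H* = 23.
From dB/dt = 0: 1.15(1 - B*/777) = 0.00464·23, giving B* = 777·(1 - 0.0929) = 705.
From dH/dt = 0: 0.00177·705 - 0.451 = 0.0444C*, so C* = 0.797/0.0444 = 17.9.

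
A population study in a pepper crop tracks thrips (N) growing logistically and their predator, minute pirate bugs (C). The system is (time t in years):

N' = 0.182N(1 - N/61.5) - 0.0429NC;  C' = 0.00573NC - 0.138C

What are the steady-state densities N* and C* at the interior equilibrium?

N* ≈ 24.1, C* ≈ 2.58

From dC/dt = 0 with C > 0: 0.00573N* = 0.138, so N* = 24.1.
Substitute into dN/dt = 0: 0.182(1 - 24.1/61.5) = 0.0429C*.
The bracket is 0.608, giving C* = 0.111/0.0429 = 2.58.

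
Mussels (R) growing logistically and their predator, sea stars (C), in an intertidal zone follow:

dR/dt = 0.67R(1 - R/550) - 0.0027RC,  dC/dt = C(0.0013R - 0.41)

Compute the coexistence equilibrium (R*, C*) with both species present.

From dC/dt = 0 with C > 0: 0.0013R* = 0.41, so R* = 315.
Substitute into dR/dt = 0: 0.67(1 - 315/550) = 0.0027C*.
The bracket is 0.427, giving C* = 0.286/0.0027 = 106.

R* ≈ 315, C* ≈ 106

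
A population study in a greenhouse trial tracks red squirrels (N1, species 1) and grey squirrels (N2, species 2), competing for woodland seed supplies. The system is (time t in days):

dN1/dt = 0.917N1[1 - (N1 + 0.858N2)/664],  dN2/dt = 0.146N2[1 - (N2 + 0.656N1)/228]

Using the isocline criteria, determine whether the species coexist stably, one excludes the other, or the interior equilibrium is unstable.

Compare the nullcline intercepts: K1/α12 = 664/0.858 = 774 > K2 = 228; K2/α21 = 228/0.656 = 348 < K1 = 664.
Since the inequalities point opposite ways, species 1 can invade but species 2 cannot.

species 1 excludes species 2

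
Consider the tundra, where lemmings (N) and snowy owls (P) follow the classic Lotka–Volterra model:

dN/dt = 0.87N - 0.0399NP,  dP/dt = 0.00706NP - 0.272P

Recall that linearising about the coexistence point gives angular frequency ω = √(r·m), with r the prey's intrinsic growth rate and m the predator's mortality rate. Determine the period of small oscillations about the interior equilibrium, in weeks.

Here r = 0.87 and m = 0.272, so r·m = 0.237.
ω = √0.237 = 0.486 per week, hence T = 2π/ω ≈ 12.9 weeks.

T ≈ 12.9 weeks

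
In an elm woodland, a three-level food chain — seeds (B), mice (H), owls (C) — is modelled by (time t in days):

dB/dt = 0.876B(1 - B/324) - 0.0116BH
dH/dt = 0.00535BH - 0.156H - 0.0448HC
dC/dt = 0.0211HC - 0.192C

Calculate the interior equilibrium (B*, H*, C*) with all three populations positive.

From dC/dt = 0: 0.0211H* = 0.192, so H* = 9.1.
From dB/dt = 0: 0.876(1 - B*/324) = 0.0116·9.1, giving B* = 324·(1 - 0.12) = 285.
From dH/dt = 0: 0.00535·285 - 0.156 = 0.0448C*, so C* = 1.37/0.0448 = 30.5.

B* ≈ 285, H* ≈ 9.1, C* ≈ 30.5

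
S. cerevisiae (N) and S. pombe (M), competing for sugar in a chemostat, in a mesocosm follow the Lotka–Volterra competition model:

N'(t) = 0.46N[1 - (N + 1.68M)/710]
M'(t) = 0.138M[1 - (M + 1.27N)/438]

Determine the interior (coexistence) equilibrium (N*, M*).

N* ≈ 22.8, M* ≈ 409

Setting both brackets to zero gives the nullclines N + 1.68M = 710 and 1.27N + M = 438.
Substituting M = 438 - 1.27N into the first: N(1 - 1.68·1.27) = 710 - 1.68·438.
So N* = -25.8/-1.13 = 22.8, and then M* = 438 - 1.27·22.8 = 409.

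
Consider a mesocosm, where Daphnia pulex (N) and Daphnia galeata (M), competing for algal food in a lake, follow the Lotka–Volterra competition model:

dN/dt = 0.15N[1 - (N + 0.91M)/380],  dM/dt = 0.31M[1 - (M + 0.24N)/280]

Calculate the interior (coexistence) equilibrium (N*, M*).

Setting both brackets to zero gives the nullclines N + 0.91M = 380 and 0.24N + M = 280.
Substituting M = 280 - 0.24N into the first: N(1 - 0.91·0.24) = 380 - 0.91·280.
So N* = 125/0.782 = 160, and then M* = 280 - 0.24·160 = 242.

N* ≈ 160, M* ≈ 242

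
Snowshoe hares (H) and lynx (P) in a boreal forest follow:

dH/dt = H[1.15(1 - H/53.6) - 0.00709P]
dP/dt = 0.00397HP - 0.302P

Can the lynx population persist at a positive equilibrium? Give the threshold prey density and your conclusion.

Threshold H = 76.1; K < 76.1, so no, the predator goes extinct.

The predator equation gives dP/dt > 0 only when H > 0.302/0.00397 = 76.1.
Without the predator, H → K = 53.6. Since 53.6 < 76.1, the predator cannot invade.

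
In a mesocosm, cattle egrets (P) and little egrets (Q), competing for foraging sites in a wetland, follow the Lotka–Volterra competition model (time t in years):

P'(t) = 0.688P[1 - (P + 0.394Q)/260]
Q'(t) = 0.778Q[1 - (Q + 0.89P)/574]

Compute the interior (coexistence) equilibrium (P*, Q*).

Setting both brackets to zero gives the nullclines P + 0.394Q = 260 and 0.89P + Q = 574.
Substituting Q = 574 - 0.89P into the first: P(1 - 0.394·0.89) = 260 - 0.394·574.
So P* = 33.8/0.649 = 52.1, and then Q* = 574 - 0.89·52.1 = 528.

P* ≈ 52.1, Q* ≈ 528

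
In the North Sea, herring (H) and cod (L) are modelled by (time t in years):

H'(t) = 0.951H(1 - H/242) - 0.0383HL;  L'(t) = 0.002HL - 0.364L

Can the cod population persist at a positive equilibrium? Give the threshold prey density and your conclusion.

Threshold H = 182; K > 182, so yes, the predator persists.

The predator equation gives dL/dt > 0 only when H > 0.364/0.002 = 182.
Without the predator, H → K = 242. Since 242 > 182, the predator can invade and persist.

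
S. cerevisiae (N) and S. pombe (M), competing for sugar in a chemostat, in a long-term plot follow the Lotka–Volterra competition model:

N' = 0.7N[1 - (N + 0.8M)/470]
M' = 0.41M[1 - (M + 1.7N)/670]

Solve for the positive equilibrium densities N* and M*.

N* ≈ 183, M* ≈ 358

Setting both brackets to zero gives the nullclines N + 0.8M = 470 and 1.7N + M = 670.
Substituting M = 670 - 1.7N into the first: N(1 - 0.8·1.7) = 470 - 0.8·670.
So N* = -66/-0.36 = 183, and then M* = 670 - 1.7·183 = 358.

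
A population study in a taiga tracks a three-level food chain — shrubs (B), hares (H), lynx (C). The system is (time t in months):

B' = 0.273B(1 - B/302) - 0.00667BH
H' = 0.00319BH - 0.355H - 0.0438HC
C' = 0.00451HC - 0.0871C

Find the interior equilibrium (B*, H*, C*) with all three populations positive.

B* ≈ 160, H* ≈ 19.3, C* ≈ 3.51

From dC/dt = 0: 0.00451H* = 0.0871, so H* = 19.3.
From dB/dt = 0: 0.273(1 - B*/302) = 0.00667·19.3, giving B* = 302·(1 - 0.472) = 160.
From dH/dt = 0: 0.00319·160 - 0.355 = 0.0438C*, so C* = 0.154/0.0438 = 3.51.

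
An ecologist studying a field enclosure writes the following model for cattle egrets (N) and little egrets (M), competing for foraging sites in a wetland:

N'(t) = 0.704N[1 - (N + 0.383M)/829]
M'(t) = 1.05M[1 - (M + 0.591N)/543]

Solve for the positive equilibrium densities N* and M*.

Setting both brackets to zero gives the nullclines N + 0.383M = 829 and 0.591N + M = 543.
Substituting M = 543 - 0.591N into the first: N(1 - 0.383·0.591) = 829 - 0.383·543.
So N* = 621/0.774 = 803, and then M* = 543 - 0.591·803 = 68.6.

N* ≈ 803, M* ≈ 68.6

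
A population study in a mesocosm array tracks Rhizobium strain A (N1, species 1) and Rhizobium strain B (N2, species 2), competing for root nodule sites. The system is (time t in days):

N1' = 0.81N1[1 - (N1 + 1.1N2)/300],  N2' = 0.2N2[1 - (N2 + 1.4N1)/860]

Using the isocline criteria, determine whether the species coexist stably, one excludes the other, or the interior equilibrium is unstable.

species 2 excludes species 1

Compare the nullcline intercepts: K1/α12 = 300/1.1 = 273 < K2 = 860; K2/α21 = 860/1.4 = 614 > K1 = 300.
Since the inequalities point opposite ways, species 2 can invade but species 1 cannot.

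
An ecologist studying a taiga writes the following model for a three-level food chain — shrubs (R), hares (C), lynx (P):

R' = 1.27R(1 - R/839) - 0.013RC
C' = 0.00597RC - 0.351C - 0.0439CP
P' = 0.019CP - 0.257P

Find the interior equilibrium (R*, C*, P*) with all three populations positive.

From dP/dt = 0: 0.019C* = 0.257, so C* = 13.5.
From dR/dt = 0: 1.27(1 - R*/839) = 0.013·13.5, giving R* = 839·(1 - 0.138) = 723.
From dC/dt = 0: 0.00597·723 - 0.351 = 0.0439P*, so P* = 3.96/0.0439 = 90.3.

R* ≈ 723, C* ≈ 13.5, P* ≈ 90.3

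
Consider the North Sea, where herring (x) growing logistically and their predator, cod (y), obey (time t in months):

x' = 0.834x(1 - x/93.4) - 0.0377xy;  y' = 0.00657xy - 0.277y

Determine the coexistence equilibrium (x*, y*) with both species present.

From dy/dt = 0 with y > 0: 0.00657x* = 0.277, so x* = 42.2.
Substitute into dx/dt = 0: 0.834(1 - 42.2/93.4) = 0.0377y*.
The bracket is 0.549, giving y* = 0.458/0.0377 = 12.1.

x* ≈ 42.2, y* ≈ 12.1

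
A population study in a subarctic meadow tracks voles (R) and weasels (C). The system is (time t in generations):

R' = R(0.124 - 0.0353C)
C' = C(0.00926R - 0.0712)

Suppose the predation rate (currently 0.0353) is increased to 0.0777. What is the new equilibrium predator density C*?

C* ≈ 1.6

At the interior fixed point, setting dR/dt = 0 with R > 0 fixes C* = (prey growth rate)/(RC coefficient) — independent of the other coefficients.
With the change, C* = 0.124/0.0777 = 1.6; it falls from 3.51.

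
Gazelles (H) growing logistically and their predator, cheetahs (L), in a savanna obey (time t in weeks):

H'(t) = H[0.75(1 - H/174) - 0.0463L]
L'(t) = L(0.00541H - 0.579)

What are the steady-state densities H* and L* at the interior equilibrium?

From dL/dt = 0 with L > 0: 0.00541H* = 0.579, so H* = 107.
Substitute into dH/dt = 0: 0.75(1 - 107/174) = 0.0463L*.
The bracket is 0.385, giving L* = 0.289/0.0463 = 6.24.

H* ≈ 107, L* ≈ 6.24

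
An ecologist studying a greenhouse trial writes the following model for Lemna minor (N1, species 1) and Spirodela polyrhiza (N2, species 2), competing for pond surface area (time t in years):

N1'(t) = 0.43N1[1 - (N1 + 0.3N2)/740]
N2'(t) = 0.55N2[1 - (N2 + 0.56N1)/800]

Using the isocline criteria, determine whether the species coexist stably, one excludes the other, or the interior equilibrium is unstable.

stable coexistence

Compare the nullcline intercepts: K1/α12 = 740/0.3 = 2470 > K2 = 800; K2/α21 = 800/0.56 = 1430 > K1 = 740.
Since both inequalities hold, each species can invade when rare, so the interior equilibrium is stable.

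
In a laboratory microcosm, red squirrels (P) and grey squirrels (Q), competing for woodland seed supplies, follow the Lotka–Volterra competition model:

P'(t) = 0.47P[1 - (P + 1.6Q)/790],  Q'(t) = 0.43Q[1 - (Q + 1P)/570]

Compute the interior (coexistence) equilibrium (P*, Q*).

Setting both brackets to zero gives the nullclines P + 1.6Q = 790 and 1P + Q = 570.
Substituting Q = 570 - 1P into the first: P(1 - 1.6·1) = 790 - 1.6·570.
So P* = -122/-0.6 = 203, and then Q* = 570 - 1·203 = 367.

P* ≈ 203, Q* ≈ 367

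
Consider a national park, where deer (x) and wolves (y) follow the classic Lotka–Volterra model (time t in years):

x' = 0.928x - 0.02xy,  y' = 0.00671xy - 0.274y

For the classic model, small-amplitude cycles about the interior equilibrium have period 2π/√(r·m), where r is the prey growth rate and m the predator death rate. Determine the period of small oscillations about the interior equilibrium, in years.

Here r = 0.928 and m = 0.274, so r·m = 0.254.
ω = √0.254 = 0.504 per year, hence T = 2π/ω ≈ 12.5 years.

T ≈ 12.5 years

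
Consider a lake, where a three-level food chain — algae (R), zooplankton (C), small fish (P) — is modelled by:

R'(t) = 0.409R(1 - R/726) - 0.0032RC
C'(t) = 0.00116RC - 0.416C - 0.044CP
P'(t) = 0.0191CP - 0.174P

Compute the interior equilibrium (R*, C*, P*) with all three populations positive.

From dP/dt = 0: 0.0191C* = 0.174, so C* = 9.11.
From dR/dt = 0: 0.409(1 - R*/726) = 0.0032·9.11, giving R* = 726·(1 - 0.0713) = 674.
From dC/dt = 0: 0.00116·674 - 0.416 = 0.044P*, so P* = 0.366/0.044 = 8.32.

R* ≈ 674, C* ≈ 9.11, P* ≈ 8.32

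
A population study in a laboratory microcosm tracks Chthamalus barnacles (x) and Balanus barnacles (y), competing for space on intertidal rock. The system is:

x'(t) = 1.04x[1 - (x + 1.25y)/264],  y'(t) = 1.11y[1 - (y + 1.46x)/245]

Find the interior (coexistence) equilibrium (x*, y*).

Setting both brackets to zero gives the nullclines x + 1.25y = 264 and 1.46x + y = 245.
Substituting y = 245 - 1.46x into the first: x(1 - 1.25·1.46) = 264 - 1.25·245.
So x* = -42.2/-0.825 = 51.2, and then y* = 245 - 1.46·51.2 = 170.

x* ≈ 51.2, y* ≈ 170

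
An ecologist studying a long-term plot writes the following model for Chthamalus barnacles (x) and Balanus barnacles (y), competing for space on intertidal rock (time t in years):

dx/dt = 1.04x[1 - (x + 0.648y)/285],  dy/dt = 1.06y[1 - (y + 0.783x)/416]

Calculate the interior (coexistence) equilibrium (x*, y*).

Setting both brackets to zero gives the nullclines x + 0.648y = 285 and 0.783x + y = 416.
Substituting y = 416 - 0.783x into the first: x(1 - 0.648·0.783) = 285 - 0.648·416.
So x* = 15.4/0.493 = 31.3, and then y* = 416 - 0.783·31.3 = 391.

x* ≈ 31.3, y* ≈ 391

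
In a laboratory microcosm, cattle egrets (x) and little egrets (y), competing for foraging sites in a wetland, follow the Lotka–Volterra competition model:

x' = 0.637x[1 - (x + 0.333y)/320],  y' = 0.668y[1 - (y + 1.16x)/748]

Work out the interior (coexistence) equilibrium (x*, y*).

x* ≈ 116, y* ≈ 614

Setting both brackets to zero gives the nullclines x + 0.333y = 320 and 1.16x + y = 748.
Substituting y = 748 - 1.16x into the first: x(1 - 0.333·1.16) = 320 - 0.333·748.
So x* = 70.9/0.614 = 116, and then y* = 748 - 1.16·116 = 614.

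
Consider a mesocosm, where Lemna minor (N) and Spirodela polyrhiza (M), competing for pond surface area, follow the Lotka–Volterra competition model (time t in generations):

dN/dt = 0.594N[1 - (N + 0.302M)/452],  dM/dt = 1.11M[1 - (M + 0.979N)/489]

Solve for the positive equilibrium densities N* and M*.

Setting both brackets to zero gives the nullclines N + 0.302M = 452 and 0.979N + M = 489.
Substituting M = 489 - 0.979N into the first: N(1 - 0.302·0.979) = 452 - 0.302·489.
So N* = 304/0.704 = 432, and then M* = 489 - 0.979·432 = 66.

N* ≈ 432, M* ≈ 66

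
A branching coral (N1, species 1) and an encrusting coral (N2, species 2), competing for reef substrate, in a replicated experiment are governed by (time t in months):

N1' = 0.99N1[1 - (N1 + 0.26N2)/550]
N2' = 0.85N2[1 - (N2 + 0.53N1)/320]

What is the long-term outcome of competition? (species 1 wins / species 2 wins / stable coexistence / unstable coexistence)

stable coexistence

Compare the nullcline intercepts: K1/α12 = 550/0.26 = 2120 > K2 = 320; K2/α21 = 320/0.53 = 604 > K1 = 550.
Since both inequalities hold, each species can invade when rare, so the interior equilibrium is stable.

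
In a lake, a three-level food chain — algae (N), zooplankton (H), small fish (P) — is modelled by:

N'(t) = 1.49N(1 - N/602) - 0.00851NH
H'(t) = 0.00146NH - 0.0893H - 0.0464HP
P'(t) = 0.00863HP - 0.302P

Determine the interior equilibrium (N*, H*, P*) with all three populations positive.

From dP/dt = 0: 0.00863H* = 0.302, so H* = 35.
From dN/dt = 0: 1.49(1 - N*/602) = 0.00851·35, giving N* = 602·(1 - 0.2) = 482.
From dH/dt = 0: 0.00146·482 - 0.0893 = 0.0464P*, so P* = 0.614/0.0464 = 13.2.

N* ≈ 482, H* ≈ 35, P* ≈ 13.2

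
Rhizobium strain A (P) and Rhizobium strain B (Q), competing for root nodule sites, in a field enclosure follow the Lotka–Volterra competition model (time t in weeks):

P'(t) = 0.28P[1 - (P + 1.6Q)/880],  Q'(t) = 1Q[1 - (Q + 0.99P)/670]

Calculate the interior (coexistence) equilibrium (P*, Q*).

Setting both brackets to zero gives the nullclines P + 1.6Q = 880 and 0.99P + Q = 670.
Substituting Q = 670 - 0.99P into the first: P(1 - 1.6·0.99) = 880 - 1.6·670.
So P* = -192/-0.584 = 329, and then Q* = 670 - 0.99·329 = 345.

P* ≈ 329, Q* ≈ 345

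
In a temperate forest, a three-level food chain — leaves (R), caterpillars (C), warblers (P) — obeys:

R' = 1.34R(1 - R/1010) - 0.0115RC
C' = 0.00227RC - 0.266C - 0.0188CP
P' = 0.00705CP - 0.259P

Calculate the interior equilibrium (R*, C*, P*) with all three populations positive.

R* ≈ 692, C* ≈ 36.7, P* ≈ 69.4

From dP/dt = 0: 0.00705C* = 0.259, so C* = 36.7.
From dR/dt = 0: 1.34(1 - R*/1010) = 0.0115·36.7, giving R* = 1010·(1 - 0.315) = 692.
From dC/dt = 0: 0.00227·692 - 0.266 = 0.0188P*, so P* = 1.3/0.0188 = 69.4.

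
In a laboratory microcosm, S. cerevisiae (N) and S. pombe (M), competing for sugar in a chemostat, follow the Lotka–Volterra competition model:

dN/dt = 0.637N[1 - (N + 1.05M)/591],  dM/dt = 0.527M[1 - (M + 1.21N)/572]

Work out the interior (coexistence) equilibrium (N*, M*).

Setting both brackets to zero gives the nullclines N + 1.05M = 591 and 1.21N + M = 572.
Substituting M = 572 - 1.21N into the first: N(1 - 1.05·1.21) = 591 - 1.05·572.
So N* = -9.6/-0.27 = 35.5, and then M* = 572 - 1.21·35.5 = 529.

N* ≈ 35.5, M* ≈ 529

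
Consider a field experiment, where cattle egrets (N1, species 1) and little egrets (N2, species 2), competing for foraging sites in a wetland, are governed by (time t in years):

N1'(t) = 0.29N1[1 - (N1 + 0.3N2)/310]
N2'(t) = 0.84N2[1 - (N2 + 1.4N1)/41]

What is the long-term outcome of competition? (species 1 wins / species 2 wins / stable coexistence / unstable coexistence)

Compare the nullcline intercepts: K1/α12 = 310/0.3 = 1030 > K2 = 41; K2/α21 = 41/1.4 = 29.3 < K1 = 310.
Since the inequalities point opposite ways, species 1 can invade but species 2 cannot.

species 1 excludes species 2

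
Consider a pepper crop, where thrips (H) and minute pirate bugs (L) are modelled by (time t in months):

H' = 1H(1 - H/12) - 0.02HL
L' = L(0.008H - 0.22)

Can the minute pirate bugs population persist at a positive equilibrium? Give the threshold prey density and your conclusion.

The predator equation gives dL/dt > 0 only when H > 0.22/0.008 = 27.5.
Without the predator, H → K = 12. Since 12 < 27.5, the predator cannot invade.

Threshold H = 27.5; K < 27.5, so no, the predator goes extinct.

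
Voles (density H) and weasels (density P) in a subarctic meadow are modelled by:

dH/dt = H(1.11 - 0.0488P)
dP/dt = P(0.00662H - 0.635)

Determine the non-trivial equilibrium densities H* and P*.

H* ≈ 95.9, P* ≈ 22.7

Set dP/dt = 0 with P > 0: 0.00662H - 0.635 = 0, so H* = 0.635/0.00662 = 95.9.
Set dH/dt = 0 with H > 0: 1.11 - 0.0488P = 0, so P* = 1.11/0.0488 = 22.7.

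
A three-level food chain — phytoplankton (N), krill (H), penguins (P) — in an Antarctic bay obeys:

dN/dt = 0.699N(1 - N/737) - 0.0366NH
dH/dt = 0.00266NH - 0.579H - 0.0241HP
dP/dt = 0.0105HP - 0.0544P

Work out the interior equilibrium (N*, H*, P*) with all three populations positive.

N* ≈ 537, H* ≈ 5.18, P* ≈ 35.3

From dP/dt = 0: 0.0105H* = 0.0544, so H* = 5.18.
From dN/dt = 0: 0.699(1 - N*/737) = 0.0366·5.18, giving N* = 737·(1 - 0.271) = 537.
From dH/dt = 0: 0.00266·537 - 0.579 = 0.0241P*, so P* = 0.85/0.0241 = 35.3.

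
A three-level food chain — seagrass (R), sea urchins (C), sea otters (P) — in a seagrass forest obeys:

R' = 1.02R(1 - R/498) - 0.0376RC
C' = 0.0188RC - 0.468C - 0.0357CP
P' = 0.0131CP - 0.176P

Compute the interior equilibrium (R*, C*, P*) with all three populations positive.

From dP/dt = 0: 0.0131C* = 0.176, so C* = 13.4.
From dR/dt = 0: 1.02(1 - R*/498) = 0.0376·13.4, giving R* = 498·(1 - 0.495) = 251.
From dC/dt = 0: 0.0188·251 - 0.468 = 0.0357P*, so P* = 4.26/0.0357 = 119.

R* ≈ 251, C* ≈ 13.4, P* ≈ 119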